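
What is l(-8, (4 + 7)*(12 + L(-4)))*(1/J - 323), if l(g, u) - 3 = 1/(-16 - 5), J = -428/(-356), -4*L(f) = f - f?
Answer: -2137264/2247 ≈ -951.16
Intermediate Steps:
L(f) = 0 (L(f) = -(f - f)/4 = -¼*0 = 0)
J = 107/89 (J = -428*(-1/356) = 107/89 ≈ 1.2022)
l(g, u) = 62/21 (l(g, u) = 3 + 1/(-16 - 5) = 3 + 1/(-21) = 3 - 1/21 = 62/21)
l(-8, (4 + 7)*(12 + L(-4)))*(1/J - 323) = 62*(1/(107/89) - 323)/21 = 62*(89/107 - 323)/21 = (62/21)*(-34472/107) = -2137264/2247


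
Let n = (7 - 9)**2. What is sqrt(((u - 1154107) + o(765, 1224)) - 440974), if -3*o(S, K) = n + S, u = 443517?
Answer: I*sqrt(10366383)/3 ≈ 1073.2*I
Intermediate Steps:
n = 4 (n = (-2)**2 = 4)
o(S, K) = -4/3 - S/3 (o(S, K) = -(4 + S)/3 = -4/3 - S/3)
sqrt(((u - 1154107) + o(765, 1224)) - 440974) = sqrt(((443517 - 1154107) + (-4/3 - 1/3*765)) - 440974) = sqrt((-710590 + (-4/3 - 255)) - 440974) = sqrt((-710590 - 769/3) - 440974) = sqrt(-2132539/3 - 440974) = sqrt(-3455461/3) = I*sqrt(10366383)/3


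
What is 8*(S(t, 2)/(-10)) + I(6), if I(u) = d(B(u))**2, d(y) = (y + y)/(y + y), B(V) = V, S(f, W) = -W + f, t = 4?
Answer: -3/5 ≈ -0.60000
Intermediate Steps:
S(f, W) = f - W
d(y) = 1 (d(y) = (2*y)/((2*y)) = (2*y)*(1/(2*y)) = 1)
I(u) = 1 (I(u) = 1**2 = 1)
8*(S(t, 2)/(-10)) + I(6) = 8*((4 - 1*2)/(-10)) + 1 = 8*((4 - 2)*(-1/10)) + 1 = 8*(2*(-1/10)) + 1 = 8*(-1/5) + 1 = -8/5 + 1 = -3/5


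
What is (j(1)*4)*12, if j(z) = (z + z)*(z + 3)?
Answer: 384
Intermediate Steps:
j(z) = 2*z*(3 + z) (j(z) = (2*z)*(3 + z) = 2*z*(3 + z))
(j(1)*4)*12 = ((2*1*(3 + 1))*4)*12 = ((2*1*4)*4)*12 = (8*4)*12 = 32*12 = 384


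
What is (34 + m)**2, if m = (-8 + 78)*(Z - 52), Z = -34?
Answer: 35832196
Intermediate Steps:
m = -6020 (m = (-8 + 78)*(-34 - 52) = 70*(-86) = -6020)
(34 + m)**2 = (34 - 6020)**2 = (-5986)**2 = 35832196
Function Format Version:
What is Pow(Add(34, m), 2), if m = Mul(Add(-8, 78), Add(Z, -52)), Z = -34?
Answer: 35832196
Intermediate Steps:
m = -6020 (m = Mul(Add(-8, 78), Add(-34, -52)) = Mul(70, -86) = -6020)
Pow(Add(34, m), 2) = Pow(Add(34, -6020), 2) = Pow(-5986, 2) = 35832196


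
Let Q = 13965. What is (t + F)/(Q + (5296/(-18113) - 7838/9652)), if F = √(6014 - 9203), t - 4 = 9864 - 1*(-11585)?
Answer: 1875278340114/1220630721827 + 87413338*I*√3189/1220630721827 ≈ 1.5363 + 0.0040441*I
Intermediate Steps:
t = 21453 (t = 4 + (9864 - 1*(-11585)) = 4 + (9864 + 11585) = 4 + 21449 = 21453)
F = I*√3189 (F = √(-3189) = I*√3189 ≈ 56.471*I)
(t + F)/(Q + (5296/(-18113) - 7838/9652)) = (21453 + I*√3189)/(13965 + (5296/(-18113) - 7838/9652)) = (21453 + I*√3189)/(13965 + (5296*(-1/18113) - 7838*1/9652)) = (21453 + I*√3189)/(13965 + (-5296/18113 - 3919/4826)) = (21453 + I*√3189)/(13965 - 96543343/87413338) = (21453 + I*√3189)/(1220630721827/87413338) = (21453 + I*√3189)*(87413338/1220630721827) = 1875278340114/1220630721827 + 87413338*I*√3189/1220630721827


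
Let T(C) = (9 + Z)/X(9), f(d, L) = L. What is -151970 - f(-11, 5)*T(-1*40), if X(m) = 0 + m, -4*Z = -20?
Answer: -1367800/9 ≈ -1.5198e+5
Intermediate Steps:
Z = 5 (Z = -¼*(-20) = 5)
X(m) = m
T(C) = 14/9 (T(C) = (9 + 5)/9 = 14*(⅑) = 14/9)
-151970 - f(-11, 5)*T(-1*40) = -151970 - 5*14/9 = -151970 - 1*70/9 = -151970 - 70/9 = -1367800/9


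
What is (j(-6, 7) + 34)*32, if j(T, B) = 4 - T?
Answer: 1408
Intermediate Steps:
(j(-6, 7) + 34)*32 = ((4 - 1*(-6)) + 34)*32 = ((4 + 6) + 34)*32 = (10 + 34)*32 = 44*32 = 1408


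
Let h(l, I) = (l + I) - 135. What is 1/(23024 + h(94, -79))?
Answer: 1/22904 ≈ 4.3661e-5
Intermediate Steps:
h(l, I) = -135 + I + l (h(l, I) = (I + l) - 135 = -135 + I + l)
1/(23024 + h(94, -79)) = 1/(23024 + (-135 - 79 + 94)) = 1/(23024 - 120) = 1/22904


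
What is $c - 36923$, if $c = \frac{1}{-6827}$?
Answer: $- \frac{252073322}{6827} \approx -36923.0$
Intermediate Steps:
$c = - \frac{1}{6827} \approx -0.00014648$
$c - 36923 = - \frac{1}{6827} - 36923 = - \frac{252073322}{6827}$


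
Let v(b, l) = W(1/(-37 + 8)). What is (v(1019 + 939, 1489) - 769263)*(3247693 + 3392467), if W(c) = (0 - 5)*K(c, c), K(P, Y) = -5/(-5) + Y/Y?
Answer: -5108095803680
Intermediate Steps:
K(P, Y) = 2 (K(P, Y) = -5*(-1/5) + 1 = 1 + 1 = 2)
W(c) = -10 (W(c) = (0 - 5)*2 = -5*2 = -10)
v(b, l) = -10
(v(1019 + 939, 1489) - 769263)*(3247693 + 3392467) = (-10 - 769263)*(3247693 + 3392467) = -769273*6640160 = -5108095803680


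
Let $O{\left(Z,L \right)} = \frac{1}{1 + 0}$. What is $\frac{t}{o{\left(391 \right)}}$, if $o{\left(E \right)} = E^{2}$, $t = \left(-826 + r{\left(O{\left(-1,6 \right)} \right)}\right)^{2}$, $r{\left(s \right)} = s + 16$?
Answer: $\frac{654481}{152881} \approx 4.281$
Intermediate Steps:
$O{\left(Z,L \right)} = 1$ ($O{\left(Z,L \right)} = 1^{-1} = 1$)
$r{\left(s \right)} = 16 + s$
$t = 654481$ ($t = \left(-826 + \left(16 + 1\right)\right)^{2} = \left(-826 + 17\right)^{2} = \left(-809\right)^{2} = 654481$)
$\frac{t}{o{\left(391 \right)}} = \frac{654481}{391^{2}} = \frac{654481}{152881}$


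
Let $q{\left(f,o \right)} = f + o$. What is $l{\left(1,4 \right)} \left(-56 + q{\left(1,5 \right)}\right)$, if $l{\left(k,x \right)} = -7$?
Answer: $350$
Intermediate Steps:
$l{\left(1,4 \right)} \left(-56 + q{\left(1,5 \right)}\right) = - 7 \left(-56 + \left(1 + 5\right)\right) = - 7 \left(-56 + 6\right) = \left(-7\right) \left(-50\right) = 350$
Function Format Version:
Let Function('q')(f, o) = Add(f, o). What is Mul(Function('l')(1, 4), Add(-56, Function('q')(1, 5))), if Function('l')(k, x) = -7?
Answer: 350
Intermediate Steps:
Mul(Function('l')(1, 4), Add(-56, Function('q')(1, 5))) = Mul(-7, Add(-56, Add(1, 5))) = Mul(-7, Add(-56, 6)) = Mul(-7, -50) = 350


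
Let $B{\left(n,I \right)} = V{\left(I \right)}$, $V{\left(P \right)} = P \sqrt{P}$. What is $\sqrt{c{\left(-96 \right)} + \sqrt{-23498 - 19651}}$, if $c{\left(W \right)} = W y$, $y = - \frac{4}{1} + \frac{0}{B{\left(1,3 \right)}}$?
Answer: $\sqrt{384 + i \sqrt{43149}} \approx 20.256 + 5.1275 i$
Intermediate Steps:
$V{\left(P \right)} = P^{\frac{3}{2}}$
$B{\left(n,I \right)} = I^{\frac{3}{2}}$
$y = -4$ ($y = - \frac{4}{1} + \frac{0}{3^{\frac{3}{2}}} = \left(-4\right) 1 + \frac{0}{3 \sqrt{3}} = -4 + 0 \frac{\sqrt{3}}{9} = -4 + 0 = -4$)
$c{\left(W \right)} = - 4 W$ ($c{\left(W \right)} = W \left(-4\right) = - 4 W$)
$\sqrt{c{\left(-96 \right)} + \sqrt{-23498 - 19651}} = \sqrt{\left(-4\right) \left(-96\right) + \sqrt{-23498 - 19651}} = \sqrt{384 + \sqrt{-43149}} = \sqrt{384 + i \sqrt{43149}}$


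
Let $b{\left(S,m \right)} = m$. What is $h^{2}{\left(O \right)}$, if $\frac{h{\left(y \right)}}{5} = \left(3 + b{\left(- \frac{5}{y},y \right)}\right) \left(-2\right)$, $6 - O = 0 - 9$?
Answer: $32400$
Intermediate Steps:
$O = 15$ ($O = 6 - \left(0 - 9\right) = 6 - -9 = 6 + 9 = 15$)
$h{\left(y \right)} = -30 - 10 y$ ($h{\left(y \right)} = 5 \left(3 + y\right) \left(-2\right) = 5 \left(-6 - 2 y\right) = -30 - 10 y$)
$h^{2}{\left(O \right)} = \left(-30 - 150\right)^{2} = \left(-180\right)^{2} = 32400$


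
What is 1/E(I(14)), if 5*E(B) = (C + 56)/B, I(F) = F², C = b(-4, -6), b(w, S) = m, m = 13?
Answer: 980/69 ≈ 14.203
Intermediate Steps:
b(w, S) = 13
C = 13
E(B) = 69/(5*B) (E(B) = ((13 + 56)/B)/5 = (69/B)/5 = 69/(5*B))
1/E(I(14)) = 1/(69/(5*(14²))) = 1/((69/5)/196) = 1/((69/5)*(1/196)) = 1/(69/980) = 980/69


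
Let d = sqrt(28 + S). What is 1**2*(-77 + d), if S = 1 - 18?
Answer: -77 + sqrt(11) ≈ -73.683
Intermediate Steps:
S = -17
d = sqrt(11) (d = sqrt(28 - 17) = sqrt(11) ≈ 3.3166)
1**2*(-77 + d) = 1**2*(-77 + sqrt(11)) = 1*(-77 + sqrt(11)) = -77 + sqrt(11)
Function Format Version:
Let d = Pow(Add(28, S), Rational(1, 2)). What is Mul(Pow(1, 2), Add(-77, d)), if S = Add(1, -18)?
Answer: Add(-77, Pow(11, Rational(1, 2))) ≈ -73.683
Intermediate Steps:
S = -17
d = Pow(11, Rational(1, 2)) (d = Pow(Add(28, -17), Rational(1, 2)) = Pow(11, Rational(1, 2)) ≈ 3.3166)
Mul(Pow(1, 2), Add(-77, d)) = Mul(Pow(1, 2), Add(-77, Pow(11, Rational(1, 2)))) = Mul(1, Add(-77, Pow(11, Rational(1, 2)))) = Add(-77, Pow(11, Rational(1, 2)))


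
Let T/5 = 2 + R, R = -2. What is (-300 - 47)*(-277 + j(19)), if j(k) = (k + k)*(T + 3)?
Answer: 56561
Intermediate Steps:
T = 0 (T = 5*(2 - 2) = 5*0 = 0)
j(k) = 6*k (j(k) = (k + k)*(0 + 3) = (2*k)*3 = 6*k)
(-300 - 47)*(-277 + j(19)) = (-300 - 47)*(-277 + 6*19) = -347*(-277 + 114) = -347*(-163) = 56561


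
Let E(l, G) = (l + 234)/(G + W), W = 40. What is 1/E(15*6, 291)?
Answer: 331/324 ≈ 1.0216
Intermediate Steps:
E(l, G) = (234 + l)/(40 + G) (E(l, G) = (l + 234)/(G + 40) = (234 + l)/(40 + G))
1/E(15*6, 291) = 1/((234 + 15*6)/(40 + 291)) = 1/((234 + 90)/331) = 1/((1/331)*324) = 1/(324/331) = 331/324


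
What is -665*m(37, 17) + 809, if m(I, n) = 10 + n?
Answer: -17146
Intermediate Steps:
-665*m(37, 17) + 809 = -665*(10 + 17) + 809 = -665*27 + 809 = -17955 + 809 = -17146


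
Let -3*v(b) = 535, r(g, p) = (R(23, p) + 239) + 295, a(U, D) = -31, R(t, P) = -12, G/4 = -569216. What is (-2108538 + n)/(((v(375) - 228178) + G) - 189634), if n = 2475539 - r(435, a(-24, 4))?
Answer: -1099437/8084563 ≈ -0.13599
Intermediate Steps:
G = -2276864 (G = 4*(-569216) = -2276864)
r(g, p) = 522 (r(g, p) = (-12 + 239) + 295 = 227 + 295 = 522)
v(b) = -535/3 (v(b) = -1/3*535 = -535/3)
n = 2475017 (n = 2475539 - 1*522 = 2475539 - 522 = 2475017)
(-2108538 + n)/(((v(375) - 228178) + G) - 189634) = (-2108538 + 2475017)/(((-535/3 - 228178) - 2276864) - 189634) = 366479/((-685069/3 - 2276864) - 189634) = 366479/(-7515661/3 - 189634) = 366479/(-8084563/3) = 366479*(-3/8084563) = -1099437/8084563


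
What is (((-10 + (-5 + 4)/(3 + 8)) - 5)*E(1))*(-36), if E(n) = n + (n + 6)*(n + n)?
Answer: 89640/11 ≈ 8149.1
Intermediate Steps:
E(n) = n + 2*n*(6 + n) (E(n) = n + (6 + n)*(2*n) = n + 2*n*(6 + n))
(((-10 + (-5 + 4)/(3 + 8)) - 5)*E(1))*(-36) = (((-10 + (-5 + 4)/(3 + 8)) - 5)*(1*(13 + 2*1)))*(-36) = (((-10 - 1/11) - 5)*(1*(13 + 2)))*(-36) = (((-10 - 1*1/11) - 5)*(1*15))*(-36) = (((-10 - 1/11) - 5)*15)*(-36) = ((-111/11 - 5)*15)*(-36) = -166/11*15*(-36) = -2490/11*(-36) = 89640/11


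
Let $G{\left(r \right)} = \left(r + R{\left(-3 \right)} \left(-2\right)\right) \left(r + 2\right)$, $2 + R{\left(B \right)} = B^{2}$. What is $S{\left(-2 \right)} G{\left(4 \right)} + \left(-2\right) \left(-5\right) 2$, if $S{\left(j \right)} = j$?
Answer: $140$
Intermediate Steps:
$R{\left(B \right)} = -2 + B^{2}$
$G{\left(r \right)} = \left(-14 + r\right) \left(2 + r\right)$ ($G{\left(r \right)} = \left(r + \left(-2 + \left(-3\right)^{2}\right) \left(-2\right)\right) \left(r + 2\right) = \left(r + \left(-2 + 9\right) \left(-2\right)\right) \left(2 + r\right) = \left(r + 7 \left(-2\right)\right) \left(2 + r\right) = \left(r - 14\right) \left(2 + r\right) = \left(-14 + r\right) \left(2 + r\right)$)
$S{\left(-2 \right)} G{\left(4 \right)} + \left(-2\right) \left(-5\right) 2 = - 2 \left(-28 + 4^{2} - 48\right) + \left(-2\right) \left(-5\right) 2 = - 2 \left(-28 + 16 - 48\right) + 10 \cdot 2 = \left(-2\right) \left(-60\right) + 20 = 120 + 20 = 140$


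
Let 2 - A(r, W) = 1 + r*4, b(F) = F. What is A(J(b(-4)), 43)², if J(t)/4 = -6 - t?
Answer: 1089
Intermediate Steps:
J(t) = -24 - 4*t (J(t) = 4*(-6 - t) = -24 - 4*t)
A(r, W) = 1 - 4*r (A(r, W) = 2 - (1 + r*4) = 2 - (1 + 4*r) = 2 + (-1 - 4*r) = 1 - 4*r)
A(J(b(-4)), 43)² = (1 - 4*(-24 - 4*(-4)))² = (1 - 4*(-24 + 16))² = (1 - 4*(-8))² = (1 + 32)² = 33² = 1089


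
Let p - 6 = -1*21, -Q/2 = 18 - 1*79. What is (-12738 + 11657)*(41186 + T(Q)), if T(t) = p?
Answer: -44505851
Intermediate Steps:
Q = 122 (Q = -2*(18 - 1*79) = -2*(18 - 79) = -2*(-61) = 122)
p = -15 (p = 6 - 1*21 = 6 - 21 = -15)
T(t) = -15
(-12738 + 11657)*(41186 + T(Q)) = (-12738 + 11657)*(41186 - 15) = -1081*41171 = -44505851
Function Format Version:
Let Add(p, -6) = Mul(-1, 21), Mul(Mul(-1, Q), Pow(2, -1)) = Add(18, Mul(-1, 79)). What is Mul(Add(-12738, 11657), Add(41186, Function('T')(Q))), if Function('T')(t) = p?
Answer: -44505851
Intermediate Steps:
Q = 122 (Q = Mul(-2, Add(18, Mul(-1, 79))) = Mul(-2, Add(18, -79)) = Mul(-2, -61) = 122)
p = -15 (p = Add(6, Mul(-1, 21)) = Add(6, -21) = -15)
Function('T')(t) = -15
Mul(Add(-12738, 11657), Add(41186, Function('T')(Q))) = Mul(Add(-12738, 11657), Add(41186, -15)) = Mul(-1081, 41171) = -44505851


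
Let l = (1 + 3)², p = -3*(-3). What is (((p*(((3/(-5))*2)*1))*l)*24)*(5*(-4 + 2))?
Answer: 41472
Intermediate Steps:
p = 9
l = 16 (l = 4² = 16)
(((p*(((3/(-5))*2)*1))*l)*24)*(5*(-4 + 2)) = (((9*(((3/(-5))*2)*1))*16)*24)*(5*(-4 + 2)) = (((9*(((3*(-⅕))*2)*1))*16)*24)*(5*(-2)) = (((9*(-⅗*2*1))*16)*24)*(-10) = (((9*(-6/5*1))*16)*24)*(-10) = (((9*(-6/5))*16)*24)*(-10) = (-54/5*16*24)*(-10) = -864/5*24*(-10) = -20736/5*(-10) = 41472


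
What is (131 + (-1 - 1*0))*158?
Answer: 20540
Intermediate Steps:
(131 + (-1 - 1*0))*158 = (131 + (-1 + 0))*158 = (131 - 1)*158 = 130*158 = 20540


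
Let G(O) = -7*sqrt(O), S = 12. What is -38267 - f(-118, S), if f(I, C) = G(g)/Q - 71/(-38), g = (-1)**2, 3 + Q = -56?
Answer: -85799069/2242 ≈ -38269.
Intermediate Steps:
Q = -59 (Q = -3 - 56 = -59)
g = 1
f(I, C) = 4455/2242 (f(I, C) = -7*sqrt(1)/(-59) - 71/(-38) = -7*1*(-1/59) - 71*(-1/38) = -7*(-1/59) + 71/38 = 7/59 + 71/38 = 4455/2242)
-38267 - f(-118, S) = -38267 - 1*4455/2242 = -38267 - 4455/2242 = -85799069/2242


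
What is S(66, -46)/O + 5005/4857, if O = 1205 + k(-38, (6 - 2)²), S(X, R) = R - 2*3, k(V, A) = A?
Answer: 650949/658933 ≈ 0.98788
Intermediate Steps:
S(X, R) = -6 + R (S(X, R) = R - 6 = -6 + R)
O = 1221 (O = 1205 + (6 - 2)² = 1205 + 4² = 1205 + 16 = 1221)
S(66, -46)/O + 5005/4857 = (-6 - 46)/1221 + 5005/4857 = -52*1/1221 + 5005*(1/4857) = -52/1221 + 5005/4857 = 650949/658933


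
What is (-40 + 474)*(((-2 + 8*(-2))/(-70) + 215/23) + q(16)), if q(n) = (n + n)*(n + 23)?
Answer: 62767064/115 ≈ 5.4580e+5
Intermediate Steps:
q(n) = 2*n*(23 + n) (q(n) = (2*n)*(23 + n) = 2*n*(23 + n))
(-40 + 474)*(((-2 + 8*(-2))/(-70) + 215/23) + q(16)) = (-40 + 474)*(((-2 + 8*(-2))/(-70) + 215/23) + 2*16*(23 + 16)) = 434*(((-2 - 16)*(-1/70) + 215*(1/23)) + 2*16*39) = 434*((-18*(-1/70) + 215/23) + 1248) = 434*((9/35 + 215/23) + 1248) = 434*(7732/805 + 1248) = 434*(1012372/805) = 62767064/115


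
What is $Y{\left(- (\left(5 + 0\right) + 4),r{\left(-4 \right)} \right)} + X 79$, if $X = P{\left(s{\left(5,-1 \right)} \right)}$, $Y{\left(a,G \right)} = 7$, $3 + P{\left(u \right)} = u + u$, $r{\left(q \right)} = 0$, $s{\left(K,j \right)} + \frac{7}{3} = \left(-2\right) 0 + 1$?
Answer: $- \frac{1322}{3} \approx -440.67$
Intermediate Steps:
$s{\left(K,j \right)} = - \frac{4}{3}$ ($s{\left(K,j \right)} = - \frac{7}{3} + \left(\left(-2\right) 0 + 1\right) = - \frac{7}{3} + \left(0 + 1\right) = - \frac{7}{3} + 1 = - \frac{4}{3}$)
$P{\left(u \right)} = -3 + 2 u$ ($P{\left(u \right)} = -3 + \left(u + u\right) = -3 + 2 u$)
$X = - \frac{17}{3}$ ($X = -3 + 2 \left(- \frac{4}{3}\right) = -3 - \frac{8}{3} = - \frac{17}{3} \approx -5.6667$)
$Y{\left(- (\left(5 + 0\right) + 4),r{\left(-4 \right)} \right)} + X 79 = 7 - \frac{1343}{3} = - \frac{1322}{3}$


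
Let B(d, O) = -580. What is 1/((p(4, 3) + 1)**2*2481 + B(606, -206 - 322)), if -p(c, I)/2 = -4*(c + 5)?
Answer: 1/13220669 ≈ 7.5639e-8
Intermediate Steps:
p(c, I) = 40 + 8*c (p(c, I) = -(-8)*(c + 5) = -(-8)*(5 + c) = -2*(-20 - 4*c) = 40 + 8*c)
1/((p(4, 3) + 1)**2*2481 + B(606, -206 - 322)) = 1/(((40 + 8*4) + 1)**2*2481 - 580) = 1/(((40 + 32) + 1)**2*2481 - 580) = 1/((72 + 1)**2*2481 - 580) = 1/(73**2*2481 - 580) = 1/(5329*2481 - 580) = 1/(13221249 - 580) = 1/13220669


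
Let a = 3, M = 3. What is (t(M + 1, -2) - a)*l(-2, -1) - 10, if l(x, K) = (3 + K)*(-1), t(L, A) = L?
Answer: -12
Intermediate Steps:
l(x, K) = -3 - K
(t(M + 1, -2) - a)*l(-2, -1) - 10 = ((3 + 1) - 1*3)*(-3 - 1*(-1)) - 10 = (4 - 3)*(-3 + 1) - 10 = 1*(-2) - 10 = -2 - 10 = -12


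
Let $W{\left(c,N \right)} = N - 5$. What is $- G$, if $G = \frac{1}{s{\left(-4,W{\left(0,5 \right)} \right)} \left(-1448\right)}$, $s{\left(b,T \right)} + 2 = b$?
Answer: $- \frac{1}{8688} \approx -0.0001151$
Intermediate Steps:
$W{\left(c,N \right)} = -5 + N$ ($W{\left(c,N \right)} = N - 5 = -5 + N$)
$s{\left(b,T \right)} = -2 + b$
$G = \frac{1}{8688}$ ($G = \frac{1}{\left(-2 - 4\right) \left(-1448\right)} = \frac{1}{\left(-6\right) \left(-1448\right)} = \frac{1}{8688} \approx 0.0001151$)
$- G = \left(-1\right) \frac{1}{8688} = - \frac{1}{8688}$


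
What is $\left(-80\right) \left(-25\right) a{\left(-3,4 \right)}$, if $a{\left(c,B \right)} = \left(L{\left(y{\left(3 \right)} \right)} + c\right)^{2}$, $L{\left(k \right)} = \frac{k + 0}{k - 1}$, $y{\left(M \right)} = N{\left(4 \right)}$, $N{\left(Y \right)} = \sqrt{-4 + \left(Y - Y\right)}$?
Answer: $9360 + 3520 i \approx 9360.0 + 3520.0 i$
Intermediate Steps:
$N{\left(Y \right)} = 2 i$ ($N{\left(Y \right)} = \sqrt{-4 + 0} = \sqrt{-4} = 2 i$)
$y{\left(M \right)} = 2 i$
$L{\left(k \right)} = \frac{k}{-1 + k}$
$a{\left(c,B \right)} = \left(c + \frac{2 i \left(-1 - 2 i\right)}{5}\right)^{2}$ ($a{\left(c,B \right)} = \left(\frac{2 i}{-1 + 2 i} + c\right)^{2} = \left(2 i \frac{-1 - 2 i}{5} + c\right)^{2} = \left(\frac{2 i \left(-1 - 2 i\right)}{5} + c\right)^{2} = \left(c + \frac{2 i \left(-1 - 2 i\right)}{5}\right)^{2}$)
$\left(-80\right) \left(-25\right) a{\left(-3,4 \right)} = \left(-80\right) \left(-25\right) \frac{\left(4 - 2 i + 5 \left(-3\right)\right)^{2}}{25} = 2000 \frac{\left(4 - 2 i - 15\right)^{2}}{25} = 2000 \frac{\left(-11 - 2 i\right)^{2}}{25} = 80 \left(-11 - 2 i\right)^{2}$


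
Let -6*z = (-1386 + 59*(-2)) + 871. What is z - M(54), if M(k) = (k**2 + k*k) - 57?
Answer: -11339/2 ≈ -5669.5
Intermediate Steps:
z = 211/2 (z = -((-1386 + 59*(-2)) + 871)/6 = -((-1386 - 118) + 871)/6 = -(-1504 + 871)/6 = -1/6*(-633) = 211/2 ≈ 105.50)
M(k) = -57 + 2*k**2 (M(k) = (k**2 + k**2) - 57 = 2*k**2 - 57 = -57 + 2*k**2)
z - M(54) = 211/2 - (-57 + 2*54**2) = 211/2 - (-57 + 2*2916) = 211/2 - (-57 + 5832) = 211/2 - 1*5775 = 211/2 - 5775 = -11339/2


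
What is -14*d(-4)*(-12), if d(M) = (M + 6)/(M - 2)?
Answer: -56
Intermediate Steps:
d(M) = (6 + M)/(-2 + M)
-14*d(-4)*(-12) = -14*(6 - 4)/(-2 - 4)*(-12) = -14*2/(-6)*(-12) = -(-7)*2/3*(-12) = -14*(-1/3)*(-12) = (14/3)*(-12) = -56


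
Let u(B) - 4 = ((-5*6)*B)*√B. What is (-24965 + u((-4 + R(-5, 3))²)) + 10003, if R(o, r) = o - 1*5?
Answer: -97278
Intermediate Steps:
R(o, r) = -5 + o (R(o, r) = o - 5 = -5 + o)
u(B) = 4 - 30*B^(3/2) (u(B) = 4 + ((-5*6)*B)*√B = 4 + (-30*B)*√B = 4 - 30*B^(3/2))
(-24965 + u((-4 + R(-5, 3))²)) + 10003 = (-24965 + (4 - 30*((-4 + (-5 - 5))²)^(3/2))) + 10003 = (-24965 + (4 - 30*((-4 - 10)²)^(3/2))) + 10003 = (-24965 + (4 - 30*((-14)²)^(3/2))) + 10003 = (-24965 + (4 - 30*196^(3/2))) + 10003 = (-24965 + (4 - 30*2744)) + 10003 = (-24965 + (4 - 82320)) + 10003 = (-24965 - 82316) + 10003 = -107281 + 10003 = -97278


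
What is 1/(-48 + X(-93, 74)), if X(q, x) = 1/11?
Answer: -11/527 ≈ -0.020873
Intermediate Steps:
X(q, x) = 1/11
1/(-48 + X(-93, 74)) = 1/(-48 + 1/11) = 1/(-527/11) = -11/527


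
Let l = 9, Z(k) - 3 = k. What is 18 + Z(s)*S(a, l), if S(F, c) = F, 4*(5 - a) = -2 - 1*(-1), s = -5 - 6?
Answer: -24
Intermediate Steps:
s = -11
Z(k) = 3 + k
a = 21/4 (a = 5 - (-2 - 1*(-1))/4 = 5 - (-2 + 1)/4 = 5 - 1/4*(-1) = 5 + 1/4 = 21/4 ≈ 5.2500)
18 + Z(s)*S(a, l) = 18 + (3 - 11)*(21/4) = 18 - 8*21/4 = 18 - 42 = -24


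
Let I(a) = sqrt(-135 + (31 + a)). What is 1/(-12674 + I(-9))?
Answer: -12674/160630389 - I*sqrt(113)/160630389 ≈ -7.8902e-5 - 6.6178e-8*I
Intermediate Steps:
I(a) = sqrt(-104 + a)
1/(-12674 + I(-9)) = 1/(-12674 + sqrt(-104 - 9)) = 1/(-12674 + sqrt(-113)) = 1/(-12674 + I*sqrt(113))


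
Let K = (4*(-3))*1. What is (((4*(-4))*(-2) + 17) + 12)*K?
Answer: -732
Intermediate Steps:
K = -12 (K = -12*1 = -12)
(((4*(-4))*(-2) + 17) + 12)*K = (((4*(-4))*(-2) + 17) + 12)*(-12) = ((-16*(-2) + 17) + 12)*(-12) = ((32 + 17) + 12)*(-12) = (49 + 12)*(-12) = 61*(-12) = -732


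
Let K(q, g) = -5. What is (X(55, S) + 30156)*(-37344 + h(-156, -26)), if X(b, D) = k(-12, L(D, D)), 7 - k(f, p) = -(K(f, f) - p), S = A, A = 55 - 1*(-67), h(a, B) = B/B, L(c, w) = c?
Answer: -1121634348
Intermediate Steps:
h(a, B) = 1
A = 122 (A = 55 + 67 = 122)
S = 122
k(f, p) = 2 - p (k(f, p) = 7 - (-1)*(-5 - p) = 7 - (5 + p) = 7 + (-5 - p) = 2 - p)
X(b, D) = 2 - D
(X(55, S) + 30156)*(-37344 + h(-156, -26)) = ((2 - 1*122) + 30156)*(-37344 + 1) = ((2 - 122) + 30156)*(-37343) = (-120 + 30156)*(-37343) = 30036*(-37343) = -1121634348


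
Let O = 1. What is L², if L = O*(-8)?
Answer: 64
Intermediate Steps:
L = -8 (L = 1*(-8) = -8)
L² = (-8)² = 64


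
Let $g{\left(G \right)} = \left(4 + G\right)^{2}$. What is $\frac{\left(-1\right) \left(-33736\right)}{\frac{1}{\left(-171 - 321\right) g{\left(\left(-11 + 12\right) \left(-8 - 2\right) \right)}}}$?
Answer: $-597532032$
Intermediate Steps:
$\frac{\left(-1\right) \left(-33736\right)}{\frac{1}{\left(-171 - 321\right) g{\left(\left(-11 + 12\right) \left(-8 - 2\right) \right)}}} = \frac{\left(-1\right) \left(-33736\right)}{\frac{1}{\left(-171 - 321\right) \left(4 + \left(-11 + 12\right) \left(-8 - 2\right)\right)^{2}}} = \frac{33736}{\frac{1}{\left(-492\right) \left(4 + 1 \left(-10\right)\right)^{2}}} = \frac{33736}{\frac{1}{\left(-492\right) \left(4 - 10\right)^{2}}} = \frac{33736}{\frac{1}{\left(-492\right) \left(-6\right)^{2}}} = \frac{33736}{\frac{1}{\left(-492\right) 36}} = \frac{33736}{\frac{1}{-17712}} = \frac{33736}{- \frac{1}{17712}} = 33736 \left(-17712\right) = -597532032$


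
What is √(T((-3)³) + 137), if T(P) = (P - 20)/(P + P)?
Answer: √44670/18 ≈ 11.742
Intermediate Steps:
T(P) = (-20 + P)/(2*P) (T(P) = (-20 + P)/((2*P)) = (-20 + P)*(1/(2*P)) = (-20 + P)/(2*P))
√(T((-3)³) + 137) = √((-20 + (-3)³)/(2*((-3)³)) + 137) = √((½)*(-20 - 27)/(-27) + 137) = √((½)*(-1/27)*(-47) + 137) = √(47/54 + 137) = √(7445/54) = √44670/18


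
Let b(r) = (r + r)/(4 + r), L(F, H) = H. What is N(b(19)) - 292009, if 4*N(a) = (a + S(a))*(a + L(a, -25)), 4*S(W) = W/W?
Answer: -2471658151/8464 ≈ -2.9202e+5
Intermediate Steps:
S(W) = ¼ (S(W) = (W/W)/4 = (¼)*1 = ¼)
b(r) = 2*r/(4 + r) (b(r) = (2*r)/(4 + r) = 2*r/(4 + r))
N(a) = (-25 + a)*(¼ + a)/4 (N(a) = ((a + ¼)*(a - 25))/4 = ((¼ + a)*(-25 + a))/4 = ((-25 + a)*(¼ + a))/4 = (-25 + a)*(¼ + a)/4)
N(b(19)) - 292009 = (-25/16 - 99*19/(8*(4 + 19)) + (2*19/(4 + 19))²/4) - 292009 = (-25/16 - 99*19/(8*23) + (2*19/23)²/4) - 292009 = (-25/16 - 99*19/(8*23) + (2*19*(1/23))²/4) - 292009 = (-25/16 - 99/16*38/23 + (38/23)²/4) - 292009 = (-25/16 - 1881/184 + (¼)*(1444/529)) - 292009 = (-25/16 - 1881/184 + 361/529) - 292009 = -93975/8464 - 292009 = -2471658151/8464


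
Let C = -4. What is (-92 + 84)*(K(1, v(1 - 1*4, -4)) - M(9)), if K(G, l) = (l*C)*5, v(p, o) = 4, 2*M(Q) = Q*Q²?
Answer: 3556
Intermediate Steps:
M(Q) = Q³/2 (M(Q) = (Q*Q²)/2 = Q³/2)
K(G, l) = -20*l (K(G, l) = (l*(-4))*5 = -4*l*5 = -20*l)
(-92 + 84)*(K(1, v(1 - 1*4, -4)) - M(9)) = (-92 + 84)*(-20*4 - 9³/2) = -8*(-80 - 729/2) = -8*(-889/2) = 3556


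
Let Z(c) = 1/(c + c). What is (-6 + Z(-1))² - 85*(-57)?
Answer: 19549/4 ≈ 4887.3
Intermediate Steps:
Z(c) = 1/(2*c)
(-6 + Z(-1))² - 85*(-57) = (-6 + (½)/(-1))² - 85*(-57) = (-6 + (½)*(-1))² + 4845 = (-6 - ½)² + 4845 = (-13/2)² + 4845 = 169/4 + 4845 = 19549/4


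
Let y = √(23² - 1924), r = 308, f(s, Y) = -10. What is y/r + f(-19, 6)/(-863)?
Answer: 10/863 + 3*I*√155/308 ≈ 0.011587 + 0.12127*I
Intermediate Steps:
y = 3*I*√155 (y = √(529 - 1924) = √(-1395) = 3*I*√155 ≈ 37.35*I)
y/r + f(-19, 6)/(-863) = (3*I*√155)/308 - 10/(-863) = (3*I*√155)*(1/308) - 10*(-1/863) = 3*I*√155/308 + 10/863 = 10/863 + 3*I*√155/308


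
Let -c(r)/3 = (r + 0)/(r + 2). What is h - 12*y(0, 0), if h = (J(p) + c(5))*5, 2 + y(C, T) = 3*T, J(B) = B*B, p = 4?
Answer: 653/7 ≈ 93.286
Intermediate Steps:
c(r) = -3*r/(2 + r) (c(r) = -3*(r + 0)/(r + 2) = -3*r/(2 + r))
J(B) = B²
y(C, T) = -2 + 3*T
h = 485/7 (h = (4² - 3*5/(2 + 5))*5 = (16 - 3*5/7)*5 = (16 - 3*5*⅐)*5 = (16 - 15/7)*5 = (97/7)*5 = 485/7 ≈ 69.286)
h - 12*y(0, 0) = 485/7 - 12*(-2 + 3*0) = 485/7 - 12*(-2 + 0) = 485/7 - 12*(-2) = 485/7 + 24 = 653/7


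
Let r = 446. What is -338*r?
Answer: -150748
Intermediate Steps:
-338*r = -338*446 = -150748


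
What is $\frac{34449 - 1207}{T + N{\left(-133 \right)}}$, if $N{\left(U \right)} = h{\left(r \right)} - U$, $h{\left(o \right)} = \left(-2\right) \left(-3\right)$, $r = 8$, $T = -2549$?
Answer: $- \frac{16621}{1205} \approx -13.793$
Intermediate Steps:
$h{\left(o \right)} = 6$
$N{\left(U \right)} = 6 - U$
$\frac{34449 - 1207}{T + N{\left(-133 \right)}} = \frac{34449 - 1207}{-2549 + \left(6 - -133\right)} = \frac{33242}{-2549 + \left(6 + 133\right)} = \frac{33242}{-2549 + 139} = \frac{33242}{-2410} = 33242 \left(- \frac{1}{2410}\right) = - \frac{16621}{1205}$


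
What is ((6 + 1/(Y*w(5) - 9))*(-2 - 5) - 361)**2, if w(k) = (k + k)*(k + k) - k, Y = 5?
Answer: 35270718025/217156 ≈ 1.6242e+5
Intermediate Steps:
w(k) = -k + 4*k**2 (w(k) = (2*k)*(2*k) - k = 4*k**2 - k = -k + 4*k**2)
((6 + 1/(Y*w(5) - 9))*(-2 - 5) - 361)**2 = ((6 + 1/(5*(5*(-1 + 4*5)) - 9))*(-2 - 5) - 361)**2 = ((6 + 1/(5*(5*(-1 + 20)) - 9))*(-7) - 361)**2 = ((6 + 1/(5*(5*19) - 9))*(-7) - 361)**2 = ((6 + 1/(5*95 - 9))*(-7) - 361)**2 = ((6 + 1/(475 - 9))*(-7) - 361)**2 = ((6 + 1/466)*(-7) - 361)**2 = ((2797/466)*(-7) - 361)**2 = (-19579/466 - 361)**2 = (-187805/466)**2 = 35270718025/217156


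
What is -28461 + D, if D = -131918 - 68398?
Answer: -228777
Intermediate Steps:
D = -200316
-28461 + D = -28461 - 200316 = -228777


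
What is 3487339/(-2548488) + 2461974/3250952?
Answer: -632857562677/1035626520072 ≈ -0.61109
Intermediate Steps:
3487339/(-2548488) + 2461974/3250952 = 3487339*(-1/2548488) + 2461974*(1/3250952) = -3487339/2548488 + 1230987/1625476 = -632857562677/1035626520072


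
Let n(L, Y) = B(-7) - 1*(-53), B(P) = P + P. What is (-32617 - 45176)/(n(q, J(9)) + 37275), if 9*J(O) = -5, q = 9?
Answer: -25931/12438 ≈ -2.0848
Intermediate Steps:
J(O) = -5/9 (J(O) = (⅑)*(-5) = -5/9)
B(P) = 2*P
n(L, Y) = 39 (n(L, Y) = 2*(-7) - 1*(-53) = -14 + 53 = 39)
(-32617 - 45176)/(n(q, J(9)) + 37275) = (-32617 - 45176)/(39 + 37275) = -77793/37314 = -77793*1/37314 = -25931/12438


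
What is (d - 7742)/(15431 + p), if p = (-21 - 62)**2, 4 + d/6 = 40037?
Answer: 29057/2790 ≈ 10.415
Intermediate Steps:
d = 240198 (d = -24 + 6*40037 = -24 + 240222 = 240198)
p = 6889 (p = (-83)**2 = 6889)
(d - 7742)/(15431 + p) = (240198 - 7742)/(15431 + 6889) = 232456/22320 = 232456*(1/22320) = 29057/2790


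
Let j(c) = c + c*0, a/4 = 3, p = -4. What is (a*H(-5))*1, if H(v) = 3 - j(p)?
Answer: 84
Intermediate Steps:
a = 12 (a = 4*3 = 12)
j(c) = c (j(c) = c + 0 = c)
H(v) = 7 (H(v) = 3 - 1*(-4) = 3 + 4 = 7)
(a*H(-5))*1 = (12*7)*1 = 84*1 = 84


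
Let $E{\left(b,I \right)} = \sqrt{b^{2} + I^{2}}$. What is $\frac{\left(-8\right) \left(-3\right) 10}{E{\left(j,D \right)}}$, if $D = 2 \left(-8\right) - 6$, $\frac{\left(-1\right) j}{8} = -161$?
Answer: $\frac{120 \sqrt{414857}}{414857} \approx 0.18631$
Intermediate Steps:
$j = 1288$ ($j = \left(-8\right) \left(-161\right) = 1288$)
$D = -22$ ($D = -16 - 6 = -22$)
$E{\left(b,I \right)} = \sqrt{I^{2} + b^{2}}$
$\frac{\left(-8\right) \left(-3\right) 10}{E{\left(j,D \right)}} = \frac{\left(-8\right) \left(-3\right) 10}{\sqrt{\left(-22\right)^{2} + 1288^{2}}} = \frac{24 \cdot 10}{\sqrt{484 + 1658944}} = \frac{240}{\sqrt{1659428}} = \frac{240}{2 \sqrt{414857}} = 240 \frac{\sqrt{414857}}{829714} = \frac{120 \sqrt{414857}}{414857}$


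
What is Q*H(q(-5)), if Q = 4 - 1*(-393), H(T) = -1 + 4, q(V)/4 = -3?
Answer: 1191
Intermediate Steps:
q(V) = -12 (q(V) = 4*(-3) = -12)
H(T) = 3
Q = 397 (Q = 4 + 393 = 397)
Q*H(q(-5)) = 397*3 = 1191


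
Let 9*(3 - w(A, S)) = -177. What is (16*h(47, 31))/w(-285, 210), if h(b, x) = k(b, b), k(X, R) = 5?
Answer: 60/17 ≈ 3.5294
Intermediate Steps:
h(b, x) = 5
w(A, S) = 68/3 (w(A, S) = 3 - ⅑*(-177) = 3 + 59/3 = 68/3)
(16*h(47, 31))/w(-285, 210) = (16*5)/(68/3) = 80*(3/68) = 60/17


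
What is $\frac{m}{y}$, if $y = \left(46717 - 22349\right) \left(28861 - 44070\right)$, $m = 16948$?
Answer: $- \frac{4237}{92653228} \approx -4.573 \cdot 10^{-5}$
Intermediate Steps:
$y = -370612912$ ($y = 24368 \left(-15209\right) = -370612912$)
$\frac{m}{y} = \frac{16948}{-370612912} = 16948 \left(- \frac{1}{370612912}\right) = - \frac{4237}{92653228}$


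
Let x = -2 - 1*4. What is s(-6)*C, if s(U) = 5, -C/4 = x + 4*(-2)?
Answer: 280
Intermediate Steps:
x = -6 (x = -2 - 4 = -6)
C = 56 (C = -4*(-6 + 4*(-2)) = -4*(-6 - 8) = -4*(-14) = 56)
s(-6)*C = 5*56 = 280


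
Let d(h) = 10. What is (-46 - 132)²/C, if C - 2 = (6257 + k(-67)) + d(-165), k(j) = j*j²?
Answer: -15842/147247 ≈ -0.10759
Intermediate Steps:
k(j) = j³
C = -294494 (C = 2 + ((6257 + (-67)³) + 10) = 2 + ((6257 - 300763) + 10) = 2 + (-294506 + 10) = 2 - 294496 = -294494)
(-46 - 132)²/C = (-46 - 132)²/(-294494) = (-178)²*(-1/294494) = 31684*(-1/294494) = -15842/147247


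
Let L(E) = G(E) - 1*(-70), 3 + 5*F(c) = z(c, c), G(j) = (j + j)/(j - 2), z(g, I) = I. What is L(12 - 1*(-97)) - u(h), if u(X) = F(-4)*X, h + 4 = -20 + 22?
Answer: 37042/535 ≈ 69.237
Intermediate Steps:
G(j) = 2*j/(-2 + j) (G(j) = (2*j)/(-2 + j) = 2*j/(-2 + j))
F(c) = -⅗ + c/5
L(E) = 70 + 2*E/(-2 + E) (L(E) = 2*E/(-2 + E) - 1*(-70) = 2*E/(-2 + E) + 70 = 70 + 2*E/(-2 + E))
h = -2 (h = -4 + (-20 + 22) = -4 + 2 = -2)
u(X) = -7*X/5 (u(X) = (-⅗ + (⅕)*(-4))*X = (-⅗ - ⅘)*X = -7*X/5)
L(12 - 1*(-97)) - u(h) = 4*(-35 + 18*(12 - 1*(-97)))/(-2 + (12 - 1*(-97))) - (-7)*(-2)/5 = 4*(-35 + 18*(12 + 97))/(-2 + (12 + 97)) - 1*14/5 = 4*(-35 + 18*109)/(-2 + 109) - 14/5 = 4*(-35 + 1962)/107 - 14/5 = 4*(1/107)*1927 - 14/5 = 7708/107 - 14/5 = 37042/535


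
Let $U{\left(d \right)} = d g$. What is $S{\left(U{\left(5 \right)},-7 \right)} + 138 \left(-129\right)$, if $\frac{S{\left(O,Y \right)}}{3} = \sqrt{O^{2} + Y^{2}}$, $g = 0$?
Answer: $-17781$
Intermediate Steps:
$U{\left(d \right)} = 0$ ($U{\left(d \right)} = d 0 = 0$)
$S{\left(O,Y \right)} = 3 \sqrt{O^{2} + Y^{2}}$
$S{\left(U{\left(5 \right)},-7 \right)} + 138 \left(-129\right) = 3 \sqrt{0^{2} + \left(-7\right)^{2}} + 138 \left(-129\right) = 3 \sqrt{0 + 49} - 17802 = 3 \sqrt{49} - 17802 = 3 \cdot 7 - 17802 = 21 - 17802 = -17781$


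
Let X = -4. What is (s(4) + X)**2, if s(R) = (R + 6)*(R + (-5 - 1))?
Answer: 576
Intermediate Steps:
s(R) = (-6 + R)*(6 + R) (s(R) = (6 + R)*(R - 6) = (6 + R)*(-6 + R) = (-6 + R)*(6 + R))
(s(4) + X)**2 = ((-36 + 4**2) - 4)**2 = ((-36 + 16) - 4)**2 = (-20 - 4)**2 = (-24)**2 = 576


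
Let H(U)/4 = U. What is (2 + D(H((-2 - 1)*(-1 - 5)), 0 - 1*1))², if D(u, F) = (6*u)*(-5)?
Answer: 4656964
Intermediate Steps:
H(U) = 4*U
D(u, F) = -30*u
(2 + D(H((-2 - 1)*(-1 - 5)), 0 - 1*1))² = (2 - 120*(-2 - 1)*(-1 - 5))² = (2 - 120*(-3*(-6)))² = (2 - 120*18)² = (2 - 30*72)² = (2 - 2160)² = (-2158)² = 4656964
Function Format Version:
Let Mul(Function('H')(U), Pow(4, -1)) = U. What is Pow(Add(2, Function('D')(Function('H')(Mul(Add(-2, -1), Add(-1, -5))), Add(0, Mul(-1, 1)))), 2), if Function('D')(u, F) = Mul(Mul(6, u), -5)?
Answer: 4656964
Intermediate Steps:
Function('H')(U) = Mul(4, U)
Function('D')(u, F) = Mul(-30, u)
Pow(Add(2, Function('D')(Function('H')(Mul(Add(-2, -1), Add(-1, -5))), Add(0, Mul(-1, 1)))), 2) = Pow(Add(2, Mul(-30, Mul(4, Mul(Add(-2, -1), Add(-1, -5))))), 2) = Pow(Add(2, Mul(-30, Mul(4, Mul(-3, -6)))), 2) = Pow(Add(2, Mul(-30, Mul(4, 18))), 2) = Pow(Add(2, Mul(-30, 72)), 2) = Pow(Add(2, -2160), 2) = Pow(-2158, 2) = 4656964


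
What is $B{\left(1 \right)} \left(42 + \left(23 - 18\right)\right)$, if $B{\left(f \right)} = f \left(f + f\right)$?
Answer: $94$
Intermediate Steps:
$B{\left(f \right)} = 2 f^{2}$ ($B{\left(f \right)} = f 2 f = 2 f^{2}$)
$B{\left(1 \right)} \left(42 + \left(23 - 18\right)\right) = 2 \cdot 1^{2} \left(42 + \left(23 - 18\right)\right) = 2 \cdot 1 \left(42 + 5\right) = 2 \cdot 47 = 94$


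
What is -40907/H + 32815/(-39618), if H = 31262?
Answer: -661629014/309634479 ≈ -2.1368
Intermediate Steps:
-40907/H + 32815/(-39618) = -40907/31262 + 32815/(-39618) = -40907*1/31262 + 32815*(-1/39618) = -40907/31262 - 32815/39618 = -661629014/309634479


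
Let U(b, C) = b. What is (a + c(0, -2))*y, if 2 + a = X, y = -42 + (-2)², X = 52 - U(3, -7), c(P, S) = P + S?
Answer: -1710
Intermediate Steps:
X = 49 (X = 52 - 1*3 = 52 - 3 = 49)
y = -38 (y = -42 + 4 = -38)
a = 47 (a = -2 + 49 = 47)
(a + c(0, -2))*y = (47 + (0 - 2))*(-38) = (47 - 2)*(-38) = 45*(-38) = -1710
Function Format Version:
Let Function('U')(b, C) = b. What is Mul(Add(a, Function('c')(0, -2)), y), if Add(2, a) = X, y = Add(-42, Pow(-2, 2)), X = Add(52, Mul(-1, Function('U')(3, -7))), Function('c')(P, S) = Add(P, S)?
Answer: -1710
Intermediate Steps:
X = 49 (X = Add(52, Mul(-1, 3)) = Add(52, -3) = 49)
y = -38 (y = Add(-42, 4) = -38)
a = 47 (a = Add(-2, 49) = 47)
Mul(Add(a, Function('c')(0, -2)), y) = Mul(Add(47, Add(0, -2)), -38) = Mul(Add(47, -2), -38) = Mul(45, -38) = -1710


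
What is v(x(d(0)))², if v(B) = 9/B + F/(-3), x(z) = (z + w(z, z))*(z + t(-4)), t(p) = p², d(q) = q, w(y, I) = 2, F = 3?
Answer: 529/1024 ≈ 0.51660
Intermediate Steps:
x(z) = (2 + z)*(16 + z) (x(z) = (z + 2)*(z + (-4)²) = (2 + z)*(z + 16) = (2 + z)*(16 + z))
v(B) = -1 + 9/B (v(B) = 9/B + 3/(-3) = 9/B + 3*(-⅓) = 9/B - 1 = -1 + 9/B)
v(x(d(0)))² = ((9 - (32 + 0² + 18*0))/(32 + 0² + 18*0))² = ((9 - (32 + 0 + 0))/(32 + 0 + 0))² = ((9 - 1*32)/32)² = ((9 - 32)/32)² = ((1/32)*(-23))² = (-23/32)² = 529/1024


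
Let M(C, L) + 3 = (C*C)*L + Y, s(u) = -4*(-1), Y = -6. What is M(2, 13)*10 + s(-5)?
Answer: 434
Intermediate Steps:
s(u) = 4
M(C, L) = -9 + L*C**2 (M(C, L) = -3 + ((C*C)*L - 6) = -3 + (C**2*L - 6) = -3 + (L*C**2 - 6) = -3 + (-6 + L*C**2) = -9 + L*C**2)
M(2, 13)*10 + s(-5) = (-9 + 13*2**2)*10 + 4 = (-9 + 13*4)*10 + 4 = (-9 + 52)*10 + 4 = 43*10 + 4 = 430 + 4 = 434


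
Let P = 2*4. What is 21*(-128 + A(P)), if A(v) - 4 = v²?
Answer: -1260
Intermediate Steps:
P = 8
A(v) = 4 + v²
21*(-128 + A(P)) = 21*(-128 + (4 + 8²)) = 21*(-128 + (4 + 64)) = 21*(-128 + 68) = 21*(-60) = -1260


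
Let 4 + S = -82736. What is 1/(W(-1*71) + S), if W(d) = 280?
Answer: -1/82460 ≈ -1.2127e-5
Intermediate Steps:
S = -82740 (S = -4 - 82736 = -82740)
1/(W(-1*71) + S) = 1/(280 - 82740) = 1/(-82460) = -1/82460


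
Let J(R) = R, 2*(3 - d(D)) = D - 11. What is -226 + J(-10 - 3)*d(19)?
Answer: -213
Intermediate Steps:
d(D) = 17/2 - D/2 (d(D) = 3 - (D - 11)/2 = 3 - (-11 + D)/2 = 3 + (11/2 - D/2) = 17/2 - D/2)
-226 + J(-10 - 3)*d(19) = -226 + (-10 - 3)*(17/2 - 1/2*19) = -226 - 13*(17/2 - 19/2) = -226 - 13*(-1) = -226 + 13 = -213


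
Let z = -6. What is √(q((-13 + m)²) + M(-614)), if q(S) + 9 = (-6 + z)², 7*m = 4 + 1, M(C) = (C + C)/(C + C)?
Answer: 2*√34 ≈ 11.662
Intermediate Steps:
M(C) = 1 (M(C) = (2*C)/((2*C)) = (2*C)*(1/(2*C)) = 1)
m = 5/7 (m = (4 + 1)/7 = (⅐)*5 = 5/7 ≈ 0.71429)
q(S) = 135 (q(S) = -9 + (-6 - 6)² = -9 + (-12)² = -9 + 144 = 135)
√(q((-13 + m)²) + M(-614)) = √(135 + 1) = √136 = 2*√34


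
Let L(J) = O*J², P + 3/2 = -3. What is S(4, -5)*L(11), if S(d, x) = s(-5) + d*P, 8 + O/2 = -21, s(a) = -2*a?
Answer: 56144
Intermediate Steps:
P = -9/2 (P = -3/2 - 3 = -9/2 ≈ -4.5000)
O = -58 (O = -16 + 2*(-21) = -16 - 42 = -58)
S(d, x) = 10 - 9*d/2 (S(d, x) = -2*(-5) + d*(-9/2) = 10 - 9*d/2)
L(J) = -58*J²
S(4, -5)*L(11) = (10 - 9/2*4)*(-58*11²) = (10 - 18)*(-58*121) = -8*(-7018) = 56144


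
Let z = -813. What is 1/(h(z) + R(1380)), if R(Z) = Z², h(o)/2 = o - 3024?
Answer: 1/1896726 ≈ 5.2722e-7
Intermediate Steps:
h(o) = -6048 + 2*o (h(o) = 2*(o - 3024) = 2*(-3024 + o) = -6048 + 2*o)
1/(h(z) + R(1380)) = 1/((-6048 + 2*(-813)) + 1380²) = 1/((-6048 - 1626) + 1904400) = 1/(-7674 + 1904400) = 1/1896726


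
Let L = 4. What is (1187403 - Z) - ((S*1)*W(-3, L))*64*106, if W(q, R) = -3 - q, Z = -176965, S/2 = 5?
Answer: 1364368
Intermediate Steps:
S = 10 (S = 2*5 = 10)
(1187403 - Z) - ((S*1)*W(-3, L))*64*106 = (1187403 - 1*(-176965)) - ((10*1)*(-3 - 1*(-3)))*64*106 = (1187403 + 176965) - (10*(-3 + 3))*64*106 = 1364368 - (10*0)*64*106 = 1364368 - 0*64*106 = 1364368 - 0*106 = 1364368 - 1*0 = 1364368 + 0 = 1364368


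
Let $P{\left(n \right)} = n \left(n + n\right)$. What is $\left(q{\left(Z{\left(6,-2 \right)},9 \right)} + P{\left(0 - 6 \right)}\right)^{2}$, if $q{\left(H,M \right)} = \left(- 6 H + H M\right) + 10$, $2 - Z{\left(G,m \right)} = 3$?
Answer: $6241$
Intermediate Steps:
$Z{\left(G,m \right)} = -1$ ($Z{\left(G,m \right)} = 2 - 3 = -1$)
$q{\left(H,M \right)} = 10 - 6 H + H M$
$P{\left(n \right)} = 2 n^{2}$ ($P{\left(n \right)} = n 2 n = 2 n^{2}$)
$\left(q{\left(Z{\left(6,-2 \right)},9 \right)} + P{\left(0 - 6 \right)}\right)^{2} = \left(\left(10 - -6 - 9\right) + 2 \left(0 - 6\right)^{2}\right)^{2} = \left(\left(10 + 6 - 9\right) + 2 \left(-6\right)^{2}\right)^{2} = \left(7 + 2 \cdot 36\right)^{2} = \left(7 + 72\right)^{2} = 79^{2} = 6241$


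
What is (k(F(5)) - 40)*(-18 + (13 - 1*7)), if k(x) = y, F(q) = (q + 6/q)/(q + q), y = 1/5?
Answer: 2388/5 ≈ 477.60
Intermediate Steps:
y = ⅕ ≈ 0.20000
F(q) = (q + 6/q)/(2*q) (F(q) = (q + 6/q)/((2*q)) = (q + 6/q)*(1/(2*q)) = (q + 6/q)/(2*q))
k(x) = ⅕
(k(F(5)) - 40)*(-18 + (13 - 1*7)) = (⅕ - 40)*(-18 + (13 - 1*7)) = -199*(-18 + (13 - 7))/5 = -199*(-18 + 6)/5 = -199/5*(-12) = 2388/5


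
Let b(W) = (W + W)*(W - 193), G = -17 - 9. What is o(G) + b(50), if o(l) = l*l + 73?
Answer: -13551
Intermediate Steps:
G = -26
b(W) = 2*W*(-193 + W) (b(W) = (2*W)*(-193 + W) = 2*W*(-193 + W))
o(l) = 73 + l**2 (o(l) = l**2 + 73 = 73 + l**2)
o(G) + b(50) = (73 + (-26)**2) + 2*50*(-193 + 50) = (73 + 676) + 2*50*(-143) = 749 - 14300 = -13551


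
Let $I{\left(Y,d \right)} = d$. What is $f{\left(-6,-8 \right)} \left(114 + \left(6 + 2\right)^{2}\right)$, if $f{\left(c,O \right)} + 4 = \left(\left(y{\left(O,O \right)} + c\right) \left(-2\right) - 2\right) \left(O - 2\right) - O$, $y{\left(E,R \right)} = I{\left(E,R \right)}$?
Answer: $-45568$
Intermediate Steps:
$y{\left(E,R \right)} = R$
$f{\left(c,O \right)} = -4 - O + \left(-2 + O\right) \left(-2 - 2 O - 2 c\right)$ ($f{\left(c,O \right)} = -4 - \left(O - \left(\left(O + c\right) \left(-2\right) - 2\right) \left(O - 2\right)\right) = -4 - \left(O - \left(\left(- 2 O - 2 c\right) - 2\right) \left(-2 + O\right)\right) = -4 - \left(O - \left(-2 - 2 O - 2 c\right) \left(-2 + O\right)\right) = -4 - \left(O - \left(-2 + O\right) \left(-2 - 2 O - 2 c\right)\right) = -4 - O + \left(-2 + O\right) \left(-2 - 2 O - 2 c\right)$)
$f{\left(-6,-8 \right)} \left(114 + \left(6 + 2\right)^{2}\right) = \left(-8 - 2 \left(-8\right)^{2} + 4 \left(-6\right) - \left(-16\right) \left(-6\right)\right) \left(114 + \left(6 + 2\right)^{2}\right) = \left(-8 - 128 - 24 - 96\right) \left(114 + 8^{2}\right) = \left(-8 - 128 - 24 - 96\right) \left(114 + 64\right) = \left(-256\right) 178 = -45568$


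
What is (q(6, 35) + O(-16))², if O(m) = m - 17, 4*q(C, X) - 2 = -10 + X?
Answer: 11025/16 ≈ 689.06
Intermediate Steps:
q(C, X) = -2 + X/4 (q(C, X) = ½ + (-10 + X)/4 = ½ + (-5/2 + X/4) = -2 + X/4)
O(m) = -17 + m
(q(6, 35) + O(-16))² = ((-2 + (¼)*35) + (-17 - 16))² = ((-2 + 35/4) - 33)² = (27/4 - 33)² = (-105/4)² = 11025/16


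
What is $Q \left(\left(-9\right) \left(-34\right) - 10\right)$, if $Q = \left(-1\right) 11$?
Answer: $-3256$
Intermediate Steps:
$Q = -11$
$Q \left(\left(-9\right) \left(-34\right) - 10\right) = - 11 \left(\left(-9\right) \left(-34\right) - 10\right) = - 11 \left(306 - 10\right) = \left(-11\right) 296 = -3256$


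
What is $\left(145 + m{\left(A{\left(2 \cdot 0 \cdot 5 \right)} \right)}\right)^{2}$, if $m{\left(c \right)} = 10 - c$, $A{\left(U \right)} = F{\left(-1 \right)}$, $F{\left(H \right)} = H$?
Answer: $24336$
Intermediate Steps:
$A{\left(U \right)} = -1$
$\left(145 + m{\left(A{\left(2 \cdot 0 \cdot 5 \right)} \right)}\right)^{2} = \left(145 + \left(10 - -1\right)\right)^{2} = \left(145 + \left(10 + 1\right)\right)^{2} = \left(145 + 11\right)^{2} = 156^{2} = 24336$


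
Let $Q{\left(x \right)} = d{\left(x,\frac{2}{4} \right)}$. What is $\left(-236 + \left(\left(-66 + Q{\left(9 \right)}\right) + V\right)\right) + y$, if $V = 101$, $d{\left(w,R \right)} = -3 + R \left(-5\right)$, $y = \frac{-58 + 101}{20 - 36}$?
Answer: $- \frac{3347}{16} \approx -209.19$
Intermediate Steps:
$y = - \frac{43}{16}$ ($y = \frac{43}{-16} = 43 \left(- \frac{1}{16}\right) = - \frac{43}{16} \approx -2.6875$)
$d{\left(w,R \right)} = -3 - 5 R$
$Q{\left(x \right)} = - \frac{11}{2}$ ($Q{\left(x \right)} = -3 - 5 \cdot \frac{2}{4} = -3 - 5 \cdot 2 \cdot \frac{1}{4} = -3 - \frac{5}{2} = - \frac{11}{2}$)
$\left(-236 + \left(\left(-66 + Q{\left(9 \right)}\right) + V\right)\right) + y = \left(-236 + \left(\left(-66 - \frac{11}{2}\right) + 101\right)\right) - \frac{43}{16} = \left(-236 + \left(- \frac{143}{2} + 101\right)\right) - \frac{43}{16} = \left(-236 + \frac{59}{2}\right) - \frac{43}{16} = - \frac{413}{2} - \frac{43}{16} = - \frac{3347}{16}$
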